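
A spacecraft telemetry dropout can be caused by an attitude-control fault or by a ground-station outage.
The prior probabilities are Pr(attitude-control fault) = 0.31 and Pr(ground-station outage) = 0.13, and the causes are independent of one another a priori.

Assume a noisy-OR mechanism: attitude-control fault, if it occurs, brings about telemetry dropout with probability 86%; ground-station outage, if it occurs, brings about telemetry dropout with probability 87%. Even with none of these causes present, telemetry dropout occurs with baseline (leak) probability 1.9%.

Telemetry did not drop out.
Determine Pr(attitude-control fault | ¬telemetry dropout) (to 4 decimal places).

Pr(attitude-control fault | ¬telemetry dropout) ≈ 0.0592

Under noisy-OR, P(telemetry dropout | causes) = 1 − (1−0.019)·∏(1−qᵢ) over the active causes.
Weight on attitude-control fault=true, given the evidence: 0.037041 + 0.000720 = 0.037761
Normalizer over all consistent configurations: 0.981·0.69·0.87 + 0.12753·0.69·0.13 + 0.13734·0.31·0.87 + 0.017854·0.31·0.13 = 0.638094
P(attitude-control fault | ¬telemetry dropout) = 0.037761/0.638094 ≈ 0.0592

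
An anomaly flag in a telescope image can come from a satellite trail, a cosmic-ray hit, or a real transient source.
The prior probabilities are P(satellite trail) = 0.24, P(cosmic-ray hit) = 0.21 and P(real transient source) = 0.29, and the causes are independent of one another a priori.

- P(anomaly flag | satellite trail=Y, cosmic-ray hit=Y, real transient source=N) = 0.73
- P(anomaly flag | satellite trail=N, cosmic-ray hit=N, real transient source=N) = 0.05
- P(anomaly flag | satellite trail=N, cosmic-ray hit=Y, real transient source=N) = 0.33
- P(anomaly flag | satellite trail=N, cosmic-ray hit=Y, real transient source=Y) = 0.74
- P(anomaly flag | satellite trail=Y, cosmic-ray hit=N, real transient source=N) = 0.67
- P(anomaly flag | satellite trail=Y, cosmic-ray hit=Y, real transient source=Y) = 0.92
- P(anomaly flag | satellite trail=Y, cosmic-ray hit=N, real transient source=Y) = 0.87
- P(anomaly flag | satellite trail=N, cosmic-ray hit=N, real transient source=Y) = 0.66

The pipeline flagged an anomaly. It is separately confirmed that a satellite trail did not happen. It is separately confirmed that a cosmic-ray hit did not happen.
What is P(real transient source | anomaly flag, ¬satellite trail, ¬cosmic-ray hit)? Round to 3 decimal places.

Enumerate both values of real transient source and weight by the priors:
  P(anomaly flag | ¬satellite trail, ¬cosmic-ray hit) = 0.05×0.71 + 0.66×0.29
        = 0.035500 + 0.191400 = 0.226900
Keeping only the real transient source-present terms gives 0.191400, so
  P(real transient source | anomaly flag, ¬satellite trail, ¬cosmic-ray hit) = 0.191400 / 0.226900 ≈ 0.844

P(real transient source | anomaly flag, ¬satellite trail, ¬cosmic-ray hit) ≈ 0.844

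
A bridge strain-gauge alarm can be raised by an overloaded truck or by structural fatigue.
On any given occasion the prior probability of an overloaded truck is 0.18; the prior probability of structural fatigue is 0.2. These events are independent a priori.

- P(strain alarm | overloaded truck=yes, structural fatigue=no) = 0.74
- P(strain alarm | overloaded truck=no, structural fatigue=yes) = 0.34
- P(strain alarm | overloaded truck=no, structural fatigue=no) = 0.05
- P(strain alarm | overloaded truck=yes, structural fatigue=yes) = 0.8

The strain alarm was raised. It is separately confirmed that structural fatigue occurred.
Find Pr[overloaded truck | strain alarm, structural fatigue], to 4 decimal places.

Pr[overloaded truck | strain alarm, structural fatigue] ≈ 0.3406

Enumerate both values of overloaded truck and weight by the priors:
  P(strain alarm | structural fatigue) = 0.34*0.82 + 0.8*0.18
        = 0.278800 + 0.144000 = 0.422800
Configurations with overloaded truck contribute 0.144000, so
  P(overloaded truck | strain alarm, structural fatigue) = 0.144000 / 0.422800 ≈ 0.3406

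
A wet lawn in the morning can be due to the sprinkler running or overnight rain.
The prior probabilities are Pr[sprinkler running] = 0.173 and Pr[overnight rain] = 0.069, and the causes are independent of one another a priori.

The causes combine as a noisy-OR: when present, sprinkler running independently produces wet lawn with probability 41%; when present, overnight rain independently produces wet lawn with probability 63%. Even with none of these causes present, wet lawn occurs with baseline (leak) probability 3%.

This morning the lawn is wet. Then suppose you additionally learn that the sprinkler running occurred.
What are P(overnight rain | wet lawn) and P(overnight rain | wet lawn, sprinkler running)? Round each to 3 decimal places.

Under noisy-OR, P(wet lawn | causes) = 1 − (1−0.03)·∏(1−qᵢ) over the active causes.
P(wet lawn) = 0.03*0.827*0.931 + 0.6411*0.827*0.069 + 0.4277*0.173*0.931 + 0.788249*0.173*0.069 = 0.023098 + 0.036583 + 0.068887 + 0.009409 = 0.137977
The overnight rain-present share is 0.036583 + 0.009409 = 0.045992.
Hence the posterior is 0.045992/0.137977 ≈ 0.333.

Now condition on the additional information:
For the numerator, keep only overnight rain=true terms: 0.788249·0.069 = 0.054389
The normalizing constant is 0.4277·0.931 + 0.788249·0.069 = 0.452578
Posterior = 0.054389 / 0.452578 ≈ 0.120
— sprinkler running explains away the evidence for overnight rain.

P(overnight rain | wet lawn) ≈ 0.333; P(overnight rain | wet lawn, sprinkler running) ≈ 0.120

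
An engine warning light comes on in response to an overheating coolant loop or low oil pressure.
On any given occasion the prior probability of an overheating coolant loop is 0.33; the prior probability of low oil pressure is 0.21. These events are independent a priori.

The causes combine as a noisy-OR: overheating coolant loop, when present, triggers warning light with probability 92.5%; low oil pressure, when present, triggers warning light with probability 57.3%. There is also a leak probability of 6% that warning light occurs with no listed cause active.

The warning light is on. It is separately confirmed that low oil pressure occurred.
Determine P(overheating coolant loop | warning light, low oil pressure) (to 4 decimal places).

P(overheating coolant loop | warning light, low oil pressure) ≈ 0.4438

Under noisy-OR, P(warning light | causes) = 1 − (1−0.06)·∏(1−qᵢ) over the active causes.
Enumerate both values of overheating coolant loop and weight by the priors:
  P(warning light | low oil pressure) = 0.59862·0.67 + 0.969897·0.33
        = 0.401075 + 0.320066 = 0.721141
Keeping only the overheating coolant loop-present terms gives 0.320066, so
  P(overheating coolant loop | warning light, low oil pressure) = 0.320066 / 0.721141 ≈ 0.4438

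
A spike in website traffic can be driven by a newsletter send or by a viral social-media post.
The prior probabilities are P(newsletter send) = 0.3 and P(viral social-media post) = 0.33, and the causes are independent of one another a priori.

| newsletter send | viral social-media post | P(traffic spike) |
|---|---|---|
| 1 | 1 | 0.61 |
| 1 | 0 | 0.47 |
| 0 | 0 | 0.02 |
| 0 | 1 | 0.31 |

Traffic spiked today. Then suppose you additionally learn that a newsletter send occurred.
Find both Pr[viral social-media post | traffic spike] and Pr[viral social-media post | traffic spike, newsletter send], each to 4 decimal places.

For the numerator, keep only viral social-media post=true terms: 0.071610 + 0.060390 = 0.132000
The normalizing constant is 0.02*0.7*0.67 + 0.31*0.7*0.33 + 0.47*0.3*0.67 + 0.61*0.3*0.33 = 0.235850
P(viral social-media post | traffic spike) = 0.132000/0.235850 ≈ 0.5597

With the extra evidence:
Weight on viral social-media post=true, given the evidence: 0.61*0.33 = 0.201300
Denominator P(traffic spike | newsletter send): 0.47*0.67 + 0.61*0.33 = 0.516200
Posterior = 0.201300 / 0.516200 ≈ 0.3900
This is intercausal reasoning (explaining away): once newsletter send accounts for the traffic spike, viral social-media post becomes less likely.

Pr[viral social-media post | traffic spike] ≈ 0.5597; Pr[viral social-media post | traffic spike, newsletter send] ≈ 0.3900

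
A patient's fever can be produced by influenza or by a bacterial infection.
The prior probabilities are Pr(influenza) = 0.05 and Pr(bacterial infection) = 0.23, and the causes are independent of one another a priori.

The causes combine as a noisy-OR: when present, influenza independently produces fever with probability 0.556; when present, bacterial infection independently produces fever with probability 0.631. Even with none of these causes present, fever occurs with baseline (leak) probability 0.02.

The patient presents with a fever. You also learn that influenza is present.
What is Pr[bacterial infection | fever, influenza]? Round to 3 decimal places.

Under noisy-OR, P(fever | causes) = 1 − (1−0.02)·∏(1−qᵢ) over the active causes.
P(fever | influenza) = 0.56488*0.77 + 0.839441*0.23 = 0.434958 + 0.193071 = 0.628029
Of this, 0.193071 comes from 0.839441*0.23 (the bacterial infection=true cases).
P(bacterial infection | fever, influenza) = 0.193071 / 0.628029 ≈ 0.307

Pr[bacterial infection | fever, influenza] ≈ 0.307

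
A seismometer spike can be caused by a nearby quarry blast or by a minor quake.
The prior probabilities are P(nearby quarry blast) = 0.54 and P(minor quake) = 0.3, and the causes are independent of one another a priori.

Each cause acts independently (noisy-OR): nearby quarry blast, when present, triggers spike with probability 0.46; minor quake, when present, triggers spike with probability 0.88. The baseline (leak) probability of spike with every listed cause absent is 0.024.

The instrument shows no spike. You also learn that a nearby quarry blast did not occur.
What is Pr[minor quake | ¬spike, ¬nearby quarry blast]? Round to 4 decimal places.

Under noisy-OR, P(spike | causes) = 1 − (1−0.024)·∏(1−qᵢ) over the active causes.
For the numerator, keep only minor quake=true terms: 0.11712*0.3 = 0.035136
The normalizing constant is 0.976*0.7 + 0.11712*0.3 = 0.718336
P(minor quake | ¬spike, ¬nearby quarry blast) = 0.035136/0.718336 ≈ 0.0489

Pr[minor quake | ¬spike, ¬nearby quarry blast] ≈ 0.0489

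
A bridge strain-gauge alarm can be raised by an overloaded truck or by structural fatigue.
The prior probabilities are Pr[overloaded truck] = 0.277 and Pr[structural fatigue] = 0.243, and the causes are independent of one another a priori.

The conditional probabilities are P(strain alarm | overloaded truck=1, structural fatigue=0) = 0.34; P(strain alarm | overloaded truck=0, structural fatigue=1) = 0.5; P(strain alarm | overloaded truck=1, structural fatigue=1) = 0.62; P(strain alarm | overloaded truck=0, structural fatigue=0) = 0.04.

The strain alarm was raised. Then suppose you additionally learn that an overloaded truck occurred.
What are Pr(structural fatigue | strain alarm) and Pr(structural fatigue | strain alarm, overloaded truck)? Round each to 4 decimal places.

For the numerator, keep only structural fatigue=true terms: 0.087844 + 0.041733 = 0.129577
Normalizer over all consistent configurations: 0.04×0.723×0.757 + 0.5×0.723×0.243 + 0.34×0.277×0.757 + 0.62×0.277×0.243 = 0.222763
P(structural fatigue | strain alarm) = 0.129577/0.222763 ≈ 0.5817

With the extra evidence:
Sum P(strain alarm|·) weighted by the priors over both values of structural fatigue:
  P(strain alarm | overloaded truck) = 0.34·0.757 + 0.62·0.243
        = 0.257380 + 0.150660 = 0.408040
Keeping only the structural fatigue-present terms gives 0.150660, so
  P(structural fatigue | strain alarm, overloaded truck) = 0.150660 / 0.408040 ≈ 0.3692

Pr(structural fatigue | strain alarm) ≈ 0.5817; Pr(structural fatigue | strain alarm, overloaded truck) ≈ 0.3692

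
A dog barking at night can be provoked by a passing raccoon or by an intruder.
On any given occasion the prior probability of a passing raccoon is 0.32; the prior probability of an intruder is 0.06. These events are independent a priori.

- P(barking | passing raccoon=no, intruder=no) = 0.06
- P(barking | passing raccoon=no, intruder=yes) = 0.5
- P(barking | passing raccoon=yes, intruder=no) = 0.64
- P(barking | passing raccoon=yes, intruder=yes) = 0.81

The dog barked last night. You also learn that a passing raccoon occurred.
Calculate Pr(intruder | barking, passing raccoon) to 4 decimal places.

Pr(intruder | barking, passing raccoon) ≈ 0.0747

P(barking | passing raccoon) = 0.64*0.94 + 0.81*0.06 = 0.601600 + 0.048600 = 0.650200
Restricting to configurations with intruder present: 0.81*0.06 = 0.048600.
So P(intruder | barking, passing raccoon) = 0.048600/0.650200 ≈ 0.0747.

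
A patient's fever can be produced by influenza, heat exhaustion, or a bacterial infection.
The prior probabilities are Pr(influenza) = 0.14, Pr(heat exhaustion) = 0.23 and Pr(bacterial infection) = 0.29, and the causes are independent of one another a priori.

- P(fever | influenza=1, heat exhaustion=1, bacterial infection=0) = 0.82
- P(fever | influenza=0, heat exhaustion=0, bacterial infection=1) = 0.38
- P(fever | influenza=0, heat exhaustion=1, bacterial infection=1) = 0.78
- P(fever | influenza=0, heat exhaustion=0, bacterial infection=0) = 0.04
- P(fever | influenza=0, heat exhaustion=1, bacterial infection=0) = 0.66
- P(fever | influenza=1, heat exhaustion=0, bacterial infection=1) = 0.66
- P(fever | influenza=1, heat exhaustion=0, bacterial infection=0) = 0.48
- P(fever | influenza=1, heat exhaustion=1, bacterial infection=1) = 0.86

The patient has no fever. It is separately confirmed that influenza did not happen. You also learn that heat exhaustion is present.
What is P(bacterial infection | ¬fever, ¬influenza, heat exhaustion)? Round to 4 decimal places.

Weight on bacterial infection=true, given the evidence: 0.22·0.29 = 0.063800
Denominator P(¬fever | ¬influenza, heat exhaustion): 0.34·0.71 + 0.22·0.29 = 0.305200
Posterior = 0.063800 / 0.305200 ≈ 0.2090

P(bacterial infection | ¬fever, ¬influenza, heat exhaustion) ≈ 0.2090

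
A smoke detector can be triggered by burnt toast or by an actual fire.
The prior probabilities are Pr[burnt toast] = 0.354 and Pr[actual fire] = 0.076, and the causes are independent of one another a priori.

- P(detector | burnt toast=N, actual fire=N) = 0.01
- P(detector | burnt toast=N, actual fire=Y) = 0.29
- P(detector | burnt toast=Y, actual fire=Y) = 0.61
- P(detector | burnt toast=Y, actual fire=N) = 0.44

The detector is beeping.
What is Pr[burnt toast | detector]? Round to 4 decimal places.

Pr[burnt toast | detector] ≈ 0.8881

Enumerate the 4 (burnt toast, actual fire) configurations and weight by the priors:
  P(detector) = 0.01*0.646*0.924 + 0.29*0.646*0.076 + 0.44*0.354*0.924 + 0.61*0.354*0.076
        = 0.005969 + 0.014238 + 0.143922 + 0.016411 = 0.180540
Configurations with burnt toast contribute 0.160333, so
  P(burnt toast | detector) = 0.160333 / 0.180540 ≈ 0.8881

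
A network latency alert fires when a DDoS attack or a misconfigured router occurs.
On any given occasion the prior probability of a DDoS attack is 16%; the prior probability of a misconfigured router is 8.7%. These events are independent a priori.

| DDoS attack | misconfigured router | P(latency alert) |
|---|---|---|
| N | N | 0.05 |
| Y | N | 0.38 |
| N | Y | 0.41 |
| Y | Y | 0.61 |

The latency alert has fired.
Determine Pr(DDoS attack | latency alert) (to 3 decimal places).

Enumerate the 4 (DDoS attack, misconfigured router) configurations and weight by the priors:
  P(latency alert) = 0.05*0.84*0.913 + 0.41*0.84*0.087 + 0.38*0.16*0.913 + 0.61*0.16*0.087
        = 0.038346 + 0.029963 + 0.055510 + 0.008491 = 0.132310
The terms with DDoS attack present sum to 0.064001, so
  P(DDoS attack | latency alert) = 0.064001 / 0.132310 ≈ 0.484

Pr(DDoS attack | latency alert) ≈ 0.484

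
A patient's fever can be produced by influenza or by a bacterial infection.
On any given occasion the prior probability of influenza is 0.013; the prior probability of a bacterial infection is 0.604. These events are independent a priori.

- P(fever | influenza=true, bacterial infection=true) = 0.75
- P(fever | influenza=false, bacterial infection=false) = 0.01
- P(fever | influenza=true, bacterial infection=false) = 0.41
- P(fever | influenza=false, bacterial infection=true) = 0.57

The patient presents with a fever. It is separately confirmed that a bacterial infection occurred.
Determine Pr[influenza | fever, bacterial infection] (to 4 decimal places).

Pr[influenza | fever, bacterial infection] ≈ 0.0170

By total probability over both values of influenza:
  P(fever | bacterial infection) = 0.57·0.987 + 0.75·0.013
        = 0.562590 + 0.009750 = 0.572340
Keeping only the influenza-present terms gives 0.009750, so
  P(influenza | fever, bacterial infection) = 0.009750 / 0.572340 ≈ 0.0170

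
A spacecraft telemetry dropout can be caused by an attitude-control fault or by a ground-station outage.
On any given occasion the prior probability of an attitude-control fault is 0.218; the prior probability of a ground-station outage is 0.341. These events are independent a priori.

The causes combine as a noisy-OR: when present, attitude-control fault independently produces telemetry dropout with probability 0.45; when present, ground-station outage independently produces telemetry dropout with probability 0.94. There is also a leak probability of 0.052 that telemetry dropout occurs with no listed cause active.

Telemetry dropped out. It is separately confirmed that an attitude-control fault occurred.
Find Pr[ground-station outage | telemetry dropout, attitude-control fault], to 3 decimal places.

Under noisy-OR, P(telemetry dropout | causes) = 1 − (1−0.052)·∏(1−qᵢ) over the active causes.
Sum P(telemetry dropout|·) weighted by the priors over both values of ground-station outage:
  P(telemetry dropout | attitude-control fault) = 0.4786*0.659 + 0.968716*0.341
        = 0.315397 + 0.330332 = 0.645729
Configurations with ground-station outage contribute 0.330332, so
  P(ground-station outage | telemetry dropout, attitude-control fault) = 0.330332 / 0.645729 ≈ 0.512

Pr[ground-station outage | telemetry dropout, attitude-control fault] ≈ 0.512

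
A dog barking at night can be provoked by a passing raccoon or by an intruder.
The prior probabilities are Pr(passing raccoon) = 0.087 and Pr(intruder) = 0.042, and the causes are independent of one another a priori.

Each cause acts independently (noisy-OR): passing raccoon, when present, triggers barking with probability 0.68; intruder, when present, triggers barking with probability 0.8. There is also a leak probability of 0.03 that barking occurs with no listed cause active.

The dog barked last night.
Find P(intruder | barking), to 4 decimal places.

P(intruder | barking) ≈ 0.2908

Under noisy-OR, P(barking | causes) = 1 − (1−0.03)·∏(1−qᵢ) over the active causes.
Sum P(barking|·) weighted by the priors over the 4 (passing raccoon, intruder) configurations:
  P(barking) = 0.03·0.913·0.958 + 0.806·0.913·0.042 + 0.6896·0.087·0.958 + 0.93792·0.087·0.042
        = 0.026240 + 0.030907 + 0.057475 + 0.003427 = 0.118049
The terms with intruder present sum to 0.034334, so
  P(intruder | barking) = 0.034334 / 0.118049 ≈ 0.2908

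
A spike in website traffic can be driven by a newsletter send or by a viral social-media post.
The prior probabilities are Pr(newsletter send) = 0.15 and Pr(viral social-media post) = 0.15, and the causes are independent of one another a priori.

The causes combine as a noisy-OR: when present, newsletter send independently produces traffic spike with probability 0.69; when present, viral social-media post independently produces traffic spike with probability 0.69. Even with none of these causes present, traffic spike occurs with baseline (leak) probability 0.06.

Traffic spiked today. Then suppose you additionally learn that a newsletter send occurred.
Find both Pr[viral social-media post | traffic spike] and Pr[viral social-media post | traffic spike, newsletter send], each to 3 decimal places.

Under noisy-OR, P(traffic spike | causes) = 1 − (1−0.06)·∏(1−qᵢ) over the active causes.
Enumerate the 4 (newsletter send, viral social-media post) configurations and weight by the priors:
  P(traffic spike) = 0.06×0.85×0.85 + 0.7086×0.85×0.15 + 0.7086×0.15×0.85 + 0.909666×0.15×0.15
        = 0.043350 + 0.090346 + 0.090346 + 0.020467 = 0.244509
Configurations with viral social-media post contribute 0.110813, so
  P(viral social-media post | traffic spike) = 0.110813 / 0.244509 ≈ 0.453

With the extra evidence:
Enumerate both values of viral social-media post and weight by the priors:
  P(traffic spike | newsletter send) = 0.7086*0.85 + 0.909666*0.15
        = 0.602310 + 0.136450 = 0.738760
Keeping only the viral social-media post-present terms gives 0.136450, so
  P(viral social-media post | traffic spike, newsletter send) = 0.136450 / 0.738760 ≈ 0.185

Pr[viral social-media post | traffic spike] ≈ 0.453; Pr[viral social-media post | traffic spike, newsletter send] ≈ 0.185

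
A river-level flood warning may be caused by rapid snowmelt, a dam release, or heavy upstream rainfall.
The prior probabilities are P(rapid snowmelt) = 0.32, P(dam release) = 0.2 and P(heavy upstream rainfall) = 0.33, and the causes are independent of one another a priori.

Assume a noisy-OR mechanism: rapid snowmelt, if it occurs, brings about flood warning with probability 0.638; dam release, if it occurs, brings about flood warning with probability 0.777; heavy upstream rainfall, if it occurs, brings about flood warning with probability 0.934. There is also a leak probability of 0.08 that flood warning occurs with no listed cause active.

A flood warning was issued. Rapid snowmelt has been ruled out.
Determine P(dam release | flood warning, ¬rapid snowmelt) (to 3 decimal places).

Under noisy-OR, P(flood warning | causes) = 1 − (1−0.08)·∏(1−qᵢ) over the active causes.
P(flood warning | ¬rapid snowmelt) = 0.08×0.8×0.67 + 0.93928×0.8×0.33 + 0.79484×0.2×0.67 + 0.986459×0.2×0.33 = 0.042880 + 0.247970 + 0.106509 + 0.065106 = 0.462465
Of this, 0.171615 comes from 0.106509 + 0.065106 (the dam release=true cases).
So P(dam release | flood warning, ¬rapid snowmelt) = 0.171615/0.462465 ≈ 0.371.

P(dam release | flood warning, ¬rapid snowmelt) ≈ 0.371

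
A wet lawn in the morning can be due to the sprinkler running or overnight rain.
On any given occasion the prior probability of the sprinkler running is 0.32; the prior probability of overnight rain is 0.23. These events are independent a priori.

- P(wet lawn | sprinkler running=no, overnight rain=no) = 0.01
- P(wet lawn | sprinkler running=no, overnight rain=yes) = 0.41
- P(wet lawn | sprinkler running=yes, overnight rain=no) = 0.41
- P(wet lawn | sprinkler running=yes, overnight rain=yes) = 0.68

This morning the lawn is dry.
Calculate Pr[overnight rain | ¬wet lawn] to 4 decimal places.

For the numerator, keep only overnight rain=true terms: 0.092276 + 0.023552 = 0.115828
Denominator P(¬wet lawn): 0.99×0.68×0.77 + 0.59×0.68×0.23 + 0.59×0.32×0.77 + 0.32×0.32×0.23 = 0.779568
P(overnight rain | ¬wet lawn) = 0.115828/0.779568 ≈ 0.1486

Pr[overnight rain | ¬wet lawn] ≈ 0.1486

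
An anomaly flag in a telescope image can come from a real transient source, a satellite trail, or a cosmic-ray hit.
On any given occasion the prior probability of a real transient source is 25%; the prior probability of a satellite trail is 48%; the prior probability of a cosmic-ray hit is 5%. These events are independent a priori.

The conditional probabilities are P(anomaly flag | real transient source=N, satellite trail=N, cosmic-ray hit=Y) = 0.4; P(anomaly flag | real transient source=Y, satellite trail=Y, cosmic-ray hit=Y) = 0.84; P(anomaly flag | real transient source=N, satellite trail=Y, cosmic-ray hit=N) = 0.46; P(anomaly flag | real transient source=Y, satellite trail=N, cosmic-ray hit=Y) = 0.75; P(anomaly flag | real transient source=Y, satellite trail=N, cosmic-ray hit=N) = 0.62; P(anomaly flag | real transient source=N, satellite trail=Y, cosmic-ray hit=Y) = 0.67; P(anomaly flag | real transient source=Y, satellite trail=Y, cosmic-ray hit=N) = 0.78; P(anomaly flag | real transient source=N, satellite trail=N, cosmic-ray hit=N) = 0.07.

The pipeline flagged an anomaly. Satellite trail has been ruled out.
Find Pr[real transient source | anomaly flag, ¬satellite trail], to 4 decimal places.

Pr[real transient source | anomaly flag, ¬satellite trail] ≈ 0.7071

Sum P(anomaly flag|·) weighted by the priors over the 4 (real transient source, cosmic-ray hit) configurations:
  P(anomaly flag | ¬satellite trail) = 0.07*0.75*0.95 + 0.4*0.75*0.05 + 0.62*0.25*0.95 + 0.75*0.25*0.05
        = 0.049875 + 0.015000 + 0.147250 + 0.009375 = 0.221500
Configurations with real transient source contribute 0.156625, so
  P(real transient source | anomaly flag, ¬satellite trail) = 0.156625 / 0.221500 ≈ 0.7071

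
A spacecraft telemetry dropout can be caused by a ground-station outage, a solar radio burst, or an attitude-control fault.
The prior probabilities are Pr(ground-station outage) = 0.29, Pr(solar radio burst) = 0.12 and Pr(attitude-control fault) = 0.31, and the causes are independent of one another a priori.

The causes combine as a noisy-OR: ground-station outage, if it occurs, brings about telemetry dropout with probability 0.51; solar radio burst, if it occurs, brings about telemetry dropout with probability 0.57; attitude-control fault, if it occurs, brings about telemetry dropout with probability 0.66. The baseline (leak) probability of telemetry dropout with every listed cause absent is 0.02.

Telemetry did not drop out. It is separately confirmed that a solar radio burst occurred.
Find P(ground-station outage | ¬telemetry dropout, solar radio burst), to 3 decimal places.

Under noisy-OR, P(telemetry dropout | causes) = 1 − (1−0.02)·∏(1−qᵢ) over the active causes.
Numerator (weight on configurations with ground-station outage): 0.041318 + 0.006311 = 0.047629
Normalizer over all consistent configurations: 0.4214·0.71·0.69 + 0.143276·0.71·0.31 + 0.206486·0.29·0.69 + 0.070205·0.29·0.31 = 0.285608
Posterior = 0.047629 / 0.285608 ≈ 0.167

P(ground-station outage | ¬telemetry dropout, solar radio burst) ≈ 0.167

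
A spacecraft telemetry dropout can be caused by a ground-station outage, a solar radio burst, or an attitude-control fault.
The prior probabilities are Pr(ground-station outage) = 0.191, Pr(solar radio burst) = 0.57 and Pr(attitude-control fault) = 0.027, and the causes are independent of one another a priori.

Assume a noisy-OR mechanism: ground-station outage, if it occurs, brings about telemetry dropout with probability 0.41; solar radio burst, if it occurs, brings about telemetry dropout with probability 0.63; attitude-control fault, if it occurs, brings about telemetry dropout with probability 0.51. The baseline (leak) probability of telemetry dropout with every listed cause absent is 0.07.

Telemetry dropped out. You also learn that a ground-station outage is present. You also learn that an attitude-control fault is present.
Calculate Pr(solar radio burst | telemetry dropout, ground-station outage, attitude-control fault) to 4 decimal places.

Under noisy-OR, P(telemetry dropout | causes) = 1 − (1−0.07)·∏(1−qᵢ) over the active causes.
P(telemetry dropout | ground-station outage, attitude-control fault) = 0.731137×0.43 + 0.900521×0.57 = 0.314389 + 0.513297 = 0.827686
The solar radio burst-present share is 0.900521×0.57 = 0.513297.
P(solar radio burst | telemetry dropout, ground-station outage, attitude-control fault) = 0.513297 / 0.827686 ≈ 0.6202

Pr(solar radio burst | telemetry dropout, ground-station outage, attitude-control fault) ≈ 0.6202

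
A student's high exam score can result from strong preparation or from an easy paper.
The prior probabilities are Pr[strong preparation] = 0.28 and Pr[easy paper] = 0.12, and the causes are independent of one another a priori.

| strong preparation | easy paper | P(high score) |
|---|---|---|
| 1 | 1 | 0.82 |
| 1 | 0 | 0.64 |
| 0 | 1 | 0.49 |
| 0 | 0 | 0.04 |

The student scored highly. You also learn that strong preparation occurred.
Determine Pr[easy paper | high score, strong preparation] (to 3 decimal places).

Numerator (weight on configurations with easy paper): 0.82·0.12 = 0.098400
Normalizer over all consistent configurations: 0.64·0.88 + 0.82·0.12 = 0.661600
P(easy paper | high score, strong preparation) = 0.098400/0.661600 ≈ 0.149

Pr[easy paper | high score, strong preparation] ≈ 0.149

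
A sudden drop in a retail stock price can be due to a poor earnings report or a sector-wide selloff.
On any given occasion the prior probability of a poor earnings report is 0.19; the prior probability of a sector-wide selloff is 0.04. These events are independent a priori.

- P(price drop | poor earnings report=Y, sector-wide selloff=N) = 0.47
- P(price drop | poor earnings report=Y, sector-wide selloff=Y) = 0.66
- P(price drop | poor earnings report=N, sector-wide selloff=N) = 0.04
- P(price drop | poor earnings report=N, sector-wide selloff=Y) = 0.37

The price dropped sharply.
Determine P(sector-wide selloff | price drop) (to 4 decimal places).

P(sector-wide selloff | price drop) ≈ 0.1271

By total probability over the 4 (poor earnings report, sector-wide selloff) configurations:
  P(price drop) = 0.04*0.81*0.96 + 0.37*0.81*0.04 + 0.47*0.19*0.96 + 0.66*0.19*0.04
        = 0.031104 + 0.011988 + 0.085728 + 0.005016 = 0.133836
Keeping only the sector-wide selloff-present terms gives 0.017004, so
  P(sector-wide selloff | price drop) = 0.017004 / 0.133836 ≈ 0.1271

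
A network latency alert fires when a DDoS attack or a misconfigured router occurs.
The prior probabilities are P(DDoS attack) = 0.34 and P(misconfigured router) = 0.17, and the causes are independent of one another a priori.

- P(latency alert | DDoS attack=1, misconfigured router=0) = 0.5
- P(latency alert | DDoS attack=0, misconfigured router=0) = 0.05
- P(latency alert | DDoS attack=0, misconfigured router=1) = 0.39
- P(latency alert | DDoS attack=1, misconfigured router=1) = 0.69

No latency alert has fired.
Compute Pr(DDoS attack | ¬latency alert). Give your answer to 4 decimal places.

Pr(DDoS attack | ¬latency alert) ≈ 0.2126

P(¬latency alert) = 0.95·0.66·0.83 + 0.61·0.66·0.17 + 0.5·0.34·0.83 + 0.31·0.34·0.17 = 0.520410 + 0.068442 + 0.141100 + 0.017918 = 0.747870
The DDoS attack-present share is 0.141100 + 0.017918 = 0.159018.
Hence the posterior is 0.159018/0.747870 ≈ 0.2126.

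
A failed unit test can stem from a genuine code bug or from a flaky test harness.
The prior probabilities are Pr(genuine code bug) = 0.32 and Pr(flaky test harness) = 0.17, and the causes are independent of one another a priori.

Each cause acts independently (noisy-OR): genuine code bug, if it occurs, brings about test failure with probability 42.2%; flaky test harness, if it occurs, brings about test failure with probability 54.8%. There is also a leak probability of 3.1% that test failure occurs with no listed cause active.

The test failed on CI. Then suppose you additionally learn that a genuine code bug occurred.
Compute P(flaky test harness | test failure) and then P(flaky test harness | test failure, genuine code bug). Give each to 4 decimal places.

P(flaky test harness | test failure) ≈ 0.4401; P(flaky test harness | test failure, genuine code bug) ≈ 0.2580

Under noisy-OR, P(test failure | causes) = 1 − (1−0.031)·∏(1−qᵢ) over the active causes.
P(test failure) = 0.031·0.68·0.83 + 0.562012·0.68·0.17 + 0.439918·0.32·0.83 + 0.746843·0.32·0.17 = 0.017496 + 0.064969 + 0.116842 + 0.040628 = 0.239935
Of this, 0.105597 comes from 0.064969 + 0.040628 (the flaky test harness=true cases).
So P(flaky test harness | test failure) = 0.105597/0.239935 ≈ 0.4401.

With the extra evidence:
Sum P(test failure|·) weighted by the priors over both values of flaky test harness:
  P(test failure | genuine code bug) = 0.439918×0.83 + 0.746843×0.17
        = 0.365132 + 0.126963 = 0.492095
Keeping only the flaky test harness-present terms gives 0.126963, so
  P(flaky test harness | test failure, genuine code bug) = 0.126963 / 0.492095 ≈ 0.2580
Conditioning on genuine code bug lowers the posterior on flaky test harness: the classic explaining-away effect in a common-effect structure.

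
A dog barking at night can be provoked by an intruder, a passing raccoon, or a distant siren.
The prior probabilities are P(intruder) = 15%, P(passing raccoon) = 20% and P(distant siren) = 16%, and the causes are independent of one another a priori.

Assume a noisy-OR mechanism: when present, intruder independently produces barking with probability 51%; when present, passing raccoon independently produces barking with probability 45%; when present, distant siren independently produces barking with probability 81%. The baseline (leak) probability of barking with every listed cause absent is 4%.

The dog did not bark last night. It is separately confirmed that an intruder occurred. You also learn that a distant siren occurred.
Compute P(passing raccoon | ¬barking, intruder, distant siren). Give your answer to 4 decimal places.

P(passing raccoon | ¬barking, intruder, distant siren) ≈ 0.1209

Under noisy-OR, P(barking | causes) = 1 − (1−0.04)·∏(1−qᵢ) over the active causes.
P(¬barking | intruder, distant siren) = 0.089376×0.8 + 0.049157×0.2 = 0.071501 + 0.009831 = 0.081332
Restricting to configurations with passing raccoon present: 0.049157×0.2 = 0.009831.
Hence the posterior is 0.009831/0.081332 ≈ 0.1209.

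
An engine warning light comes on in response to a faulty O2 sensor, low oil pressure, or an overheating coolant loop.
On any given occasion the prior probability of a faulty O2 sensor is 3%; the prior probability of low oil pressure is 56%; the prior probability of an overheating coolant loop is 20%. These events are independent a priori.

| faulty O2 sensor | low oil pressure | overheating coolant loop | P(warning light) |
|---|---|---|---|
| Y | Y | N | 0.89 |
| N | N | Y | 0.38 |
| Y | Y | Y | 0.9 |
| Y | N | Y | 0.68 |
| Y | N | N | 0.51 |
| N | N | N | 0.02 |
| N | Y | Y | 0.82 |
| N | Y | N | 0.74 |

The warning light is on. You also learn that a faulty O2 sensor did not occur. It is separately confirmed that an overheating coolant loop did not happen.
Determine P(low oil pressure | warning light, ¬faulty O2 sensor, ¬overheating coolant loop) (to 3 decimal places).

P(low oil pressure | warning light, ¬faulty O2 sensor, ¬overheating coolant loop) ≈ 0.979

P(warning light | ¬faulty O2 sensor, ¬overheating coolant loop) = 0.02*0.44 + 0.74*0.56 = 0.008800 + 0.414400 = 0.423200
The low oil pressure-present share is 0.74*0.56 = 0.414400.
Hence the posterior is 0.414400/0.423200 ≈ 0.979.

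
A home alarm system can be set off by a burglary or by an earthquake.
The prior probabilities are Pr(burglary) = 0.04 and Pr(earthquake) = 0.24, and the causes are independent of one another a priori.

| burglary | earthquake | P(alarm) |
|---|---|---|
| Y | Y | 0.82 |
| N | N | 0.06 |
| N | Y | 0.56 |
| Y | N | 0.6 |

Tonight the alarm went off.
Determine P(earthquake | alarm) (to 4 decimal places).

P(alarm) = 0.06*0.96*0.76 + 0.56*0.96*0.24 + 0.6*0.04*0.76 + 0.82*0.04*0.24 = 0.043776 + 0.129024 + 0.018240 + 0.007872 = 0.198912
Of this, 0.136896 comes from 0.129024 + 0.007872 (the earthquake=true cases).
P(earthquake | alarm) = 0.136896 / 0.198912 ≈ 0.6882

P(earthquake | alarm) ≈ 0.6882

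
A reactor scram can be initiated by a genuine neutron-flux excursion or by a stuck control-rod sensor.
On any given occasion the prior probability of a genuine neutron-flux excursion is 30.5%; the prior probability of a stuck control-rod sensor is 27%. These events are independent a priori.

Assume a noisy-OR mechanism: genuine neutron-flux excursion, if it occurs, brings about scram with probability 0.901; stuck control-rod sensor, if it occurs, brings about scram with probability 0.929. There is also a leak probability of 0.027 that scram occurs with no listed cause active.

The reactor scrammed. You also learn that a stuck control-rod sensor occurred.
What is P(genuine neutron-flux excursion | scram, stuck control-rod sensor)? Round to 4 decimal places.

Under noisy-OR, P(scram | causes) = 1 − (1−0.027)·∏(1−qᵢ) over the active causes.
P(scram | stuck control-rod sensor) = 0.930917·0.695 + 0.993161·0.305 = 0.646987 + 0.302914 = 0.949901
The genuine neutron-flux excursion-present share is 0.993161·0.305 = 0.302914.
So P(genuine neutron-flux excursion | scram, stuck control-rod sensor) = 0.302914/0.949901 ≈ 0.3189.

P(genuine neutron-flux excursion | scram, stuck control-rod sensor) ≈ 0.3189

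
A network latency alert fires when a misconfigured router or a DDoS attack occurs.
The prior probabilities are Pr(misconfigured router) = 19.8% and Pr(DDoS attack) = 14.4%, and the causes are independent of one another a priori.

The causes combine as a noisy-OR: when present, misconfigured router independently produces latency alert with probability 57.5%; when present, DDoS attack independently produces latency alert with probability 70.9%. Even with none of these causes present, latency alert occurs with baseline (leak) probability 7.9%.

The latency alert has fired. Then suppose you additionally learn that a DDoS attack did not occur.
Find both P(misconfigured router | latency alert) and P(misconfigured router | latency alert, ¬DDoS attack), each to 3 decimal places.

P(misconfigured router | latency alert) ≈ 0.481; P(misconfigured router | latency alert, ¬DDoS attack) ≈ 0.655

Under noisy-OR, P(latency alert | causes) = 1 − (1−0.079)·∏(1−qᵢ) over the active causes.
P(latency alert) = 0.079·0.802·0.856 + 0.731989·0.802·0.144 + 0.608575·0.198·0.856 + 0.886095·0.198·0.144 = 0.054234 + 0.084536 + 0.103146 + 0.025264 = 0.267180
Restricting to configurations with misconfigured router present: 0.103146 + 0.025264 = 0.128410.
So P(misconfigured router | latency alert) = 0.128410/0.267180 ≈ 0.481.

With the extra evidence:
P(latency alert | ¬DDoS attack) = 0.079×0.802 + 0.608575×0.198 = 0.063358 + 0.120498 = 0.183856
Of this, 0.120498 comes from 0.608575×0.198 (the misconfigured router=true cases).
Hence the posterior is 0.120498/0.183856 ≈ 0.655.
With DDoS attack excluded, misconfigured router must carry more of the explanatory weight for the latency alert.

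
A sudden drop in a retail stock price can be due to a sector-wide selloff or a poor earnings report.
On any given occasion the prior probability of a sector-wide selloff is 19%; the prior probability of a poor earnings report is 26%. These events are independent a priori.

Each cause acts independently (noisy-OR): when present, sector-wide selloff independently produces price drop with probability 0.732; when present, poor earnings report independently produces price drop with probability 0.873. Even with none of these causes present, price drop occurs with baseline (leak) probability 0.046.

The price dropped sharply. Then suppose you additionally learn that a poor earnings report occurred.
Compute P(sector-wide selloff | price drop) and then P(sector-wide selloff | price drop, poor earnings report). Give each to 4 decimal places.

P(sector-wide selloff | price drop) ≈ 0.4175; P(sector-wide selloff | price drop, poor earnings report) ≈ 0.2052

Under noisy-OR, P(price drop | causes) = 1 − (1−0.046)·∏(1−qᵢ) over the active causes.
By total probability over the 4 (sector-wide selloff, poor earnings report) configurations:
  P(price drop) = 0.046·0.81·0.74 + 0.878842·0.81·0.26 + 0.744328·0.19·0.74 + 0.96753·0.19·0.26
        = 0.027572 + 0.185084 + 0.104653 + 0.047796 = 0.365105
Keeping only the sector-wide selloff-present terms gives 0.152449, so
  P(sector-wide selloff | price drop) = 0.152449 / 0.365105 ≈ 0.4175

Now also conditioning on poor earnings report=true:
Weight on sector-wide selloff=true, given the evidence: 0.96753×0.19 = 0.183831
The normalizing constant is 0.878842×0.81 + 0.96753×0.19 = 0.895693
Posterior = 0.183831 / 0.895693 ≈ 0.2052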